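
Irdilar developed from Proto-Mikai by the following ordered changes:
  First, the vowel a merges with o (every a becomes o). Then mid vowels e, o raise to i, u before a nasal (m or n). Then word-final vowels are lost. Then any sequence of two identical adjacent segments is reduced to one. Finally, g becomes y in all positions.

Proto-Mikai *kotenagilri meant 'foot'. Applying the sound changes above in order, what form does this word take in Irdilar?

Irdilar: *kotenagilri > kotenogilri > kotinogilri > kotinogilr > kotinoyilr  (by vowel merger, pre-nasal raising, apocope, unconditioned shift)

kotinoyilr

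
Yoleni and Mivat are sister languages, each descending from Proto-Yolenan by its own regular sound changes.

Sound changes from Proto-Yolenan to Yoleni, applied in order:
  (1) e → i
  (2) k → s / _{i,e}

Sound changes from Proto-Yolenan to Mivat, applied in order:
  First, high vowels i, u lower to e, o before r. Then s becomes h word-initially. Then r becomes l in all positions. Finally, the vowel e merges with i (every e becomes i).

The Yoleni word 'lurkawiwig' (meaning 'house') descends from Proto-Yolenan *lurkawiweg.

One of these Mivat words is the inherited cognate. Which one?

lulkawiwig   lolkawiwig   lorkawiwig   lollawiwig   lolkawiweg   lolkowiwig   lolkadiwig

Mivat: start from *lurkawiweg.
  rule 1 (pre-rhotic lowering): lurkawiweg → lorkawiweg
  rule 2: no change — lorkawiweg
  rule 3 (unconditioned shift): lorkawiweg → lolkawiweg
  rule 4 (vowel merger): lolkawiweg → lolkawiwig
  ⇒ Mivat lolkawiwig
Among the options, 'lolkawiwig' alone shows every Mivat change applied in order.

lolkawiwig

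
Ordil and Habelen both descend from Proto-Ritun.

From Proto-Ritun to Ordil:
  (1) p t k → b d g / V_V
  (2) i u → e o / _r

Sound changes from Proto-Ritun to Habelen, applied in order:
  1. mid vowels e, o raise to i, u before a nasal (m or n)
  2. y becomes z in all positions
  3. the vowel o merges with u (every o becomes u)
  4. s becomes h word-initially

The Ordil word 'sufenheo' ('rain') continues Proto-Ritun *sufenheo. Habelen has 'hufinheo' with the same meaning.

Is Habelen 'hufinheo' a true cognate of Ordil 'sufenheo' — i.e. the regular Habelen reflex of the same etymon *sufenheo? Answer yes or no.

no

Derive the expected Habelen reflex of *sufenheo:
Habelen: *sufenheo
  sufenheo → sufinheo   [pre-nasal raising]
  sufinheo (rule 2 does not apply)
  sufinheo → sufinheu   [vowel merger]
  sufinheu → hufinheu   [debuccalisation]
  giving Habelen hufinheu.
The regular Habelen reflex would be 'hufinheu', but the attested form is 'hufinheo'. The correspondence is irregular, so they are not cognates (the Habelen form has a different source).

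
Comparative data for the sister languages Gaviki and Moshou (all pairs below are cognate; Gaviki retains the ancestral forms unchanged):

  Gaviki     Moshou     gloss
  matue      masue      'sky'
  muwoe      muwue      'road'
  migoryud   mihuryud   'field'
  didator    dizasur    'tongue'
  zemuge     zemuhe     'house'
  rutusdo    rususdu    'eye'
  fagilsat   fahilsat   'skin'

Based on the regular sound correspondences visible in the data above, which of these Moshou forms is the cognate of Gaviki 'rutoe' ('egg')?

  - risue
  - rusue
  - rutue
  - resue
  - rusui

didator ~ dizasur — Gaviki t corresponds to Moshou s between vowels (before a back vowel).
muwoe ~ muwue — Gaviki o corresponds to Moshou u after a consonant, before a front vowel.
Applying these to Gaviki 'rutoe':
  rutoe → rusoe   (t→s between vowels (before a back vowel))
  rusoe → rusue   (o→u after a consonant, before a front vowel)
So the Moshou cognate is 'rusue'.

rusue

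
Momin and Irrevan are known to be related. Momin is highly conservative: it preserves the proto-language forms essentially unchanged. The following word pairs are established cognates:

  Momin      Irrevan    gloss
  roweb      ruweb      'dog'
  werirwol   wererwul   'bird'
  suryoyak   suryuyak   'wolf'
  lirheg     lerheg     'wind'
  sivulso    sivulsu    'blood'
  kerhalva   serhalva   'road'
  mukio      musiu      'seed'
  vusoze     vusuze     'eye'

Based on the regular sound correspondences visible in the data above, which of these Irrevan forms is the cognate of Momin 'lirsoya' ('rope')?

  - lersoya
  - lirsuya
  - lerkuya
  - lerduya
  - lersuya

lersuya

werirwol ~ wererwul, lirheg ~ lerheg — Momin i corresponds to Irrevan e after a consonant, before r.
roweb ~ ruweb, werirwol ~ wererwul — Momin o corresponds to Irrevan u after a consonant, before a consonant other than r, m, n, p, b, f, v.
Applying these to Momin 'lirsoya':
  lirsoya → lersoya   (i→e after a consonant, before r)
  lersoya → lersuya   (o→u after a consonant, before a consonant other than r, m, n, p, b, f, v)
So the Irrevan cognate is 'lersuya'.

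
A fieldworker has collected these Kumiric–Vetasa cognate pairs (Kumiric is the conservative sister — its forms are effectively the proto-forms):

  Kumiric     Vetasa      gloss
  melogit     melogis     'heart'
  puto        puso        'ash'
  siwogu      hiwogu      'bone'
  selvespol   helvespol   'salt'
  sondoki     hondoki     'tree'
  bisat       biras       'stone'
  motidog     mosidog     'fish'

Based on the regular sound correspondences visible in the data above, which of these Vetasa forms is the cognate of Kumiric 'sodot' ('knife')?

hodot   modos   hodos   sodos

hodos

sondoki ~ hondoki — Kumiric s corresponds to Vetasa h word-initially before a back vowel.
melogit ~ melogis, bisat ~ biras — Kumiric t corresponds to Vetasa s word-finally.
Applying these to Kumiric 'sodot':
  sodot → hodot   (s→h word-initially before a back vowel)
  hodot → hodos   (t→s word-finally)
So the Vetasa cognate is 'hodos'.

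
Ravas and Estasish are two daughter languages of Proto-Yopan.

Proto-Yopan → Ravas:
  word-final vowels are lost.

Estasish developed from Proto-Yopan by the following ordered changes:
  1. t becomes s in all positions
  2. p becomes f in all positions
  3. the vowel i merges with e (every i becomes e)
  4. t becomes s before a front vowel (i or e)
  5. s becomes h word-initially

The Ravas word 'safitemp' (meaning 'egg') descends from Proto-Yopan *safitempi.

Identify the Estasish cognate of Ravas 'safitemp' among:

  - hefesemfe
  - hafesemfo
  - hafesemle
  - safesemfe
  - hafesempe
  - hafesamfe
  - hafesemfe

hafesemfe

Estasish: *safitempi > safisempi > safisemfi > safesemfe > hafesemfe  (by unconditioned shift, unconditioned shift, vowel merger, debuccalisation)
Among the options, 'hafesemfe' alone shows every Estasish change applied in order.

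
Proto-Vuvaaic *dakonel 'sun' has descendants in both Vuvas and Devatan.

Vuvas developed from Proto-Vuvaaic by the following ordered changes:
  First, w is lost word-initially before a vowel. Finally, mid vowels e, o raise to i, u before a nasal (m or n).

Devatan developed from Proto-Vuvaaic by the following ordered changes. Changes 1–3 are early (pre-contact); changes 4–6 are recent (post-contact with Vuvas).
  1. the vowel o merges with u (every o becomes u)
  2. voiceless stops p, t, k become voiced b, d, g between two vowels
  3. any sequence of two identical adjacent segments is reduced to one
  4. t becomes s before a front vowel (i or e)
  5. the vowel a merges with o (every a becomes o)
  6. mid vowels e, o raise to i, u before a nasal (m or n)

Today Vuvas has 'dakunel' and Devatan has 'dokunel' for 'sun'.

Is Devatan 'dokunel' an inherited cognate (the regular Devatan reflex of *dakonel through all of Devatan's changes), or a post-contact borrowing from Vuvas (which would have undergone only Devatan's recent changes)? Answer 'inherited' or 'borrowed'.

If inherited, *dakonel would pass through all of Devatan's changes:
Devatan: *dakonel
  dakonel → dakunel   [vowel merger]
  dakunel → dagunel   [intervocalic voicing]
  dagunel (rule 3 does not apply)
  dagunel (rule 4 does not apply)
  dagunel → dogunel   [vowel merger]
  dogunel (rule 6 does not apply)
  giving Devatan dogunel.
If borrowed from Vuvas 'dakunel' after the early changes, it would undergo only the recent ones:
  rule 4 (palatalisation): no change (dakunel)
  rule 5 (vowel merger): dakunel → dokunel
  rule 6 (pre-nasal raising): no change (dokunel)
  ⇒ as a loan: dokunel
Devatan 'dokunel' matches the loan outcome 'dokunel', not the inherited 'dogunel' — it skipped the early Devatan changes, so it was borrowed from Vuvas.

borrowed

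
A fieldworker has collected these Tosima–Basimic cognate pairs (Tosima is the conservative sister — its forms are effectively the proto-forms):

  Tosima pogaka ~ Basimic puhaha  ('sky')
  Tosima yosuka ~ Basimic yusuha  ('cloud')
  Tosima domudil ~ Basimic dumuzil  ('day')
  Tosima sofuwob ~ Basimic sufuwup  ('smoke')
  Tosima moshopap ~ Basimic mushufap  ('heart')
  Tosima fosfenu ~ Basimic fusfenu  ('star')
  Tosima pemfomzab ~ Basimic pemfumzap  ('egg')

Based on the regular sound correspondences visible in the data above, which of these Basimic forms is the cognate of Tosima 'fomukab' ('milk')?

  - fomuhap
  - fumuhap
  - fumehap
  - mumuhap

domudil ~ dumuzil, pemfomzab ~ pemfumzap — Tosima o corresponds to Basimic u after a consonant, before a nasal.
pogaka ~ puhaha, yosuka ~ yusuha — Tosima k corresponds to Basimic h between vowels (before a back vowel).
sofuwob ~ sufuwup, pemfomzab ~ pemfumzap — Tosima b corresponds to Basimic p word-finally.
Applying these to Tosima 'fomukab':
  fomukab → fumukab   (o→u after a consonant, before a nasal)
  fumukab → fumuhab   (k→h between vowels (before a back vowel))
  fumuhab → fumuhap   (b→p word-finally)
So the Basimic cognate is 'fumuhap'.

fumuhap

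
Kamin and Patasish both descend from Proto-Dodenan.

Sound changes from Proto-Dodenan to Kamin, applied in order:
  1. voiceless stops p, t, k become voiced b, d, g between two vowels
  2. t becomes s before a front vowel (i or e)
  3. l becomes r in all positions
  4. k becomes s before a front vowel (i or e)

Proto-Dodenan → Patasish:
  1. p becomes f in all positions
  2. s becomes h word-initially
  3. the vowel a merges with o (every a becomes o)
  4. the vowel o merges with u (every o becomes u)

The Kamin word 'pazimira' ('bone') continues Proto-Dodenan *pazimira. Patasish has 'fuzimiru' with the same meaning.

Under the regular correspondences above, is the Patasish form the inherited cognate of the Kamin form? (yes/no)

Derive the expected Patasish reflex of *pazimira:
Patasish: *pazimira > fazimira > fozimiro > fuzimiru  (by unconditioned shift, vowel merger, vowel merger)
Patasish 'fuzimiru' matches the regular reflex exactly, so the pair is cognate.

yes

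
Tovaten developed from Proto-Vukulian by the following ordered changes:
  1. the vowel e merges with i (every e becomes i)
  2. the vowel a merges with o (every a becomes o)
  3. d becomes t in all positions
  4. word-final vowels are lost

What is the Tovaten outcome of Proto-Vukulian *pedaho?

Tovaten: start from *pedaho.
  rule 1 (vowel merger): pedaho → pidaho
  rule 2 (vowel merger): pidaho → pidoho
  rule 3 (unconditioned shift): pidoho → pitoho
  rule 4 (apocope): pitoho → pitoh
  ⇒ Tovaten pitoh

pitoh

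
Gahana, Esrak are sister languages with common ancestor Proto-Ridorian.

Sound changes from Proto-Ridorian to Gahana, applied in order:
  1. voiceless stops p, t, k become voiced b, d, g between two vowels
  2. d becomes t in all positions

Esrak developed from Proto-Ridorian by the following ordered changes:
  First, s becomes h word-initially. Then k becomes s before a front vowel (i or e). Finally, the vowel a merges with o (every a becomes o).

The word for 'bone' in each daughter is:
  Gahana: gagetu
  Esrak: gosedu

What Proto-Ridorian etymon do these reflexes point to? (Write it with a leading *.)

*gakedu

Position 5: Gahana has t, Esrak has d. Esrak preserves d here (none of its changes turn any other segment into d), so the proto-segment is *d.
Position 2: Gahana has a, Esrak has o. Gahana preserves a here (none of its changes turn any other segment into a), so the proto-segment is *a.
Position 3: Gahana has g, Esrak has s. Taking the neighbouring segments as reconstructed: Gahana g could go back to *k or *g; Esrak s could go back to *k or *s — the one source consistent with every daughter is *k.
Continuing position by position gives *gakedu; check it forward:
Gahana: *gakedu
  gakedu → gagedu   [intervocalic voicing]
  gagedu → gagetu   [unconditioned shift]
  giving Gahana gagetu.
Esrak: start from *gakedu.
  rule 1: no change — gakedu
  rule 2 (palatalisation): gakedu → gasedu
  rule 3 (vowel merger): gasedu → gosedu
  ⇒ Esrak gosedu
Only *gakedu yields all of Gahana gagetu, Esrak gosedu.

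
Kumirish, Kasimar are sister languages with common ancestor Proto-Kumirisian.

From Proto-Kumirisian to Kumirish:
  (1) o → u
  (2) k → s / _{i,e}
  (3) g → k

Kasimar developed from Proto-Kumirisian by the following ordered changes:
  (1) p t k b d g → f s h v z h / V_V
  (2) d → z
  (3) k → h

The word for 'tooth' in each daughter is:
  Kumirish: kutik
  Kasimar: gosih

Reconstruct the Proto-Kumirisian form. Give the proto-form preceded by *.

*gotik

Position 3: Kumirish has t, Kasimar has s. Kumirish preserves t here (none of its changes turn any other segment into t), so the proto-segment is *t.
Position 2: Kumirish has u, Kasimar has o. Kasimar preserves o here (none of its changes turn any other segment into o), so the proto-segment is *o.
Verify the candidate proto-form against each daughter:
Kumirish: *gotik > gutik > kutik  (by vowel merger, unconditioned shift)
Kasimar: *gotik
  gotik → gosik   [intervocalic lenition]
  gosik (rule 2 does not apply)
  gosik → gosih   [unconditioned shift]
  giving Kasimar gosih.
*gotik is the unique common source.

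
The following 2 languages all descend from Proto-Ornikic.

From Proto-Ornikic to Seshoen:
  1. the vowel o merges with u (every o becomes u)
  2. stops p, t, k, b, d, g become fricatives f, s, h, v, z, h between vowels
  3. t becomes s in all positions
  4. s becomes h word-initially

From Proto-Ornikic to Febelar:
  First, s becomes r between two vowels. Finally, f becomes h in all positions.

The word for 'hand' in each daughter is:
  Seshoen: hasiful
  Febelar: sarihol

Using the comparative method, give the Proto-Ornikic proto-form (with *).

*sasifol

Position 3: Seshoen has s, Febelar has r. Taking the neighbouring segments as reconstructed: Seshoen s could go back to *t or *s; Febelar r could go back to *s or *r — the one source consistent with every daughter is *s.
Position 6: Seshoen has u, Febelar has o. Febelar preserves o here (none of its changes turn any other segment into o), so the proto-segment is *o.
This points to *sasifol. Verify forward in each daughter:
Seshoen: start from *sasifol.
  rule 1 (vowel merger): sasifol → sasiful
  rule 2: no change — sasiful
  rule 3: no change — sasiful
  rule 4 (debuccalisation): sasiful → hasiful
  ⇒ Seshoen hasiful
Febelar: *sasifol > sarifol > sarihol  (by rhotacism, unconditioned shift)
No other proto-form is consistent with every reflex, so the reconstruction is *sasifol.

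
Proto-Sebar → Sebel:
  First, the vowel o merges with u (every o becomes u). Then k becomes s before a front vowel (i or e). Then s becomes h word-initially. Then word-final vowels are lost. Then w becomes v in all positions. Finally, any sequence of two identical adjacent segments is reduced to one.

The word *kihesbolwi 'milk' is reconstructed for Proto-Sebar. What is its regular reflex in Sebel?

Sebel: *kihesbolwi > kihesbulwi > sihesbulwi > hihesbulwi > hihesbulw > hihesbulv  (by vowel merger, palatalisation, debuccalisation, apocope, unconditioned shift)

hihesbulv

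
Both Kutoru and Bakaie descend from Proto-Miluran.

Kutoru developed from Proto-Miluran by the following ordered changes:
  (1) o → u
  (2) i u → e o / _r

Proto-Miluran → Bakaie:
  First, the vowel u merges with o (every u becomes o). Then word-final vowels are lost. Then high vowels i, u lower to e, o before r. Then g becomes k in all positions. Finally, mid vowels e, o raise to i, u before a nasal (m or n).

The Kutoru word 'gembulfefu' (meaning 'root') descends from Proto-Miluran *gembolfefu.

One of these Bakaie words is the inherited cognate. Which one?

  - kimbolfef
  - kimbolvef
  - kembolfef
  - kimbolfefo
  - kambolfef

Bakaie: start from *gembolfefu.
  rule 1 (vowel merger): gembolfefu → gembolfefo
  rule 2 (apocope): gembolfefo → gembolfef
  rule 3: no change — gembolfef
  rule 4 (unconditioned shift): gembolfef → kembolfef
  rule 5 (pre-nasal raising): kembolfef → kimbolfef
  ⇒ Bakaie kimbolfef
Among the options, 'kimbolfef' alone shows every Bakaie change applied in order.

kimbolfef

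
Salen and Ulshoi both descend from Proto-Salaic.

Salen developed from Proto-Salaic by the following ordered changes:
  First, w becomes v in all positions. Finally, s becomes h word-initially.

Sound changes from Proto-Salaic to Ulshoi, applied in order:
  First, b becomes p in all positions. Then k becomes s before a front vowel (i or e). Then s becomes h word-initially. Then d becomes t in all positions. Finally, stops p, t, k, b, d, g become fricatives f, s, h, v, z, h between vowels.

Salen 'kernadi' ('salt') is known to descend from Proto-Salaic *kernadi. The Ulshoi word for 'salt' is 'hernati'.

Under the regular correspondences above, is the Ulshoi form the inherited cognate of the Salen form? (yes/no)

Derive the expected Ulshoi reflex of *kernadi:
Ulshoi: *kernadi
  kernadi (rule 1 does not apply)
  kernadi → sernadi   [palatalisation]
  sernadi → hernadi   [debuccalisation]
  hernadi → hernati   [unconditioned shift]
  hernati → hernasi   [intervocalic lenition]
  giving Ulshoi hernasi.
The regular Ulshoi reflex would be 'hernasi', but the attested form is 'hernati'. The correspondence is irregular, so they are not cognates (the Ulshoi form has a different source).

no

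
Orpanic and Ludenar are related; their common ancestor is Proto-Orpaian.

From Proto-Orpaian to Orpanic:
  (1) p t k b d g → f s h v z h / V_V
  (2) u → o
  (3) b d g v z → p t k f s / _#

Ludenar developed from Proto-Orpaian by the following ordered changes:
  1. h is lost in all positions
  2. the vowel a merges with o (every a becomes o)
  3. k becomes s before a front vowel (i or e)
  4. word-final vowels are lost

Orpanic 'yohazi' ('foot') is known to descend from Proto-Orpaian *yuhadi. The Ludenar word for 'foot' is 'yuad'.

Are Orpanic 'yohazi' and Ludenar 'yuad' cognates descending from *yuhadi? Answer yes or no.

Derive the expected Ludenar reflex of *yuhadi:
Ludenar: *yuhadi
  yuhadi → yuadi   [h-loss]
  yuadi → yuodi   [vowel merger]
  yuodi (rule 3 does not apply)
  yuodi → yuod   [apocope]
  giving Ludenar yuod.
The regular Ludenar reflex would be 'yuod', but the attested form is 'yuad'. The correspondence is irregular, so they are not cognates (the Ludenar form has a different source).

no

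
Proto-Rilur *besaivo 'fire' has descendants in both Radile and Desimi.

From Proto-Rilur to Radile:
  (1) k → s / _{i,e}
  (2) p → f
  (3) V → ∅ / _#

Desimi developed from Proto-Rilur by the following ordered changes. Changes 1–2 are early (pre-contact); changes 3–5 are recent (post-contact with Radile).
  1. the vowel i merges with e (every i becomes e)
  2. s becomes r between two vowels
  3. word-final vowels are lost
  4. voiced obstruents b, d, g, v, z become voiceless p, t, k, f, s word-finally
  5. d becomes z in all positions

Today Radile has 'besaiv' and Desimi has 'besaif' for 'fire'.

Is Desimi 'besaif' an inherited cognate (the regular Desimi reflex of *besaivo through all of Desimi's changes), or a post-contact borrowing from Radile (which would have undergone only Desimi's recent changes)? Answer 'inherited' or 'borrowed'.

If inherited, *besaivo would pass through all of Desimi's changes:
Desimi: *besaivo > besaevo > beraevo > beraev > beraef  (by vowel merger, rhotacism, apocope, final devoicing)
If borrowed from Radile 'besaiv' after the early changes, it would undergo only the recent ones:
  rule 3 (apocope): no change (besaiv)
  rule 4 (final devoicing): besaiv → besaif
  rule 5 (unconditioned shift): no change (besaif)
  ⇒ as a loan: besaif
Desimi 'besaif' matches the loan outcome 'besaif', not the inherited 'beraef' — it skipped the early Desimi changes, so it was borrowed from Radile.

borrowed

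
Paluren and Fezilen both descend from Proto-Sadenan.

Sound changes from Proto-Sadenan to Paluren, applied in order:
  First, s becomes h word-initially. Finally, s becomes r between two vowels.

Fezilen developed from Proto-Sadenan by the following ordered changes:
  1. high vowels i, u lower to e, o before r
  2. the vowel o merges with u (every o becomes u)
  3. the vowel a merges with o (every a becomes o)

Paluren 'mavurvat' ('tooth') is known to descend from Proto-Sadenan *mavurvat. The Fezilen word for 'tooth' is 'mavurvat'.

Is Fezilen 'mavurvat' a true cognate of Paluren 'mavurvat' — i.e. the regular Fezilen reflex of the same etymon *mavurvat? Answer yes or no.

Derive the expected Fezilen reflex of *mavurvat:
Fezilen: start from *mavurvat.
  rule 1 (pre-rhotic lowering): mavurvat → mavorvat
  rule 2 (vowel merger): mavorvat → mavurvat
  rule 3 (vowel merger): mavurvat → movurvot
  ⇒ Fezilen movurvot
The regular Fezilen reflex would be 'movurvot', but the attested form is 'mavurvat'. The correspondence is irregular, so they are not cognates (the Fezilen form has a different source).

no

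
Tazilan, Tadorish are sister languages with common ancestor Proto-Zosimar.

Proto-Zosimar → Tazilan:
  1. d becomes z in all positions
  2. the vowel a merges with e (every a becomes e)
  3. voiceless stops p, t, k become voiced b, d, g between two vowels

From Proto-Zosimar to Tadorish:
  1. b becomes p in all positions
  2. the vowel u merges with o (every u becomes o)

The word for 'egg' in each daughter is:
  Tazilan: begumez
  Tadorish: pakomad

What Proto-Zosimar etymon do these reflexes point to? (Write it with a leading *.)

*bakumad

Position 3: Tazilan has g, Tadorish has k. Tadorish preserves k here (none of its changes turn any other segment into k), so the proto-segment is *k.
Position 4: Tazilan has u, Tadorish has o. Tazilan preserves u here (none of its changes turn any other segment into u), so the proto-segment is *u.
Position 1: Tazilan has b, Tadorish has p. Taking the neighbouring segments as reconstructed: Tazilan b can only go back to *b; Tadorish p could go back to *p or *b — the one source consistent with every daughter is *b.
Verify the candidate proto-form against each daughter:
Tazilan: *bakumad > bakumaz > bekumez > begumez  (by unconditioned shift, vowel merger, intervocalic voicing)
Tadorish: *bakumad
  bakumad → pakumad   [unconditioned shift]
  pakumad → pakomad   [vowel merger]
  giving Tadorish pakomad.
*bakumad is the unique common source.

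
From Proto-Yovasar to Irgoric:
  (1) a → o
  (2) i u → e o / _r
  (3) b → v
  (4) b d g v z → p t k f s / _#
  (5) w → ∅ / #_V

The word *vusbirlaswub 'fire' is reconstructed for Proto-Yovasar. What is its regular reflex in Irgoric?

Irgoric: *vusbirlaswub > vusbirloswub > vusberloswub > vusverloswuv > vusverloswuf  (by vowel merger, pre-rhotic lowering, unconditioned shift, final devoicing)

vusverloswuf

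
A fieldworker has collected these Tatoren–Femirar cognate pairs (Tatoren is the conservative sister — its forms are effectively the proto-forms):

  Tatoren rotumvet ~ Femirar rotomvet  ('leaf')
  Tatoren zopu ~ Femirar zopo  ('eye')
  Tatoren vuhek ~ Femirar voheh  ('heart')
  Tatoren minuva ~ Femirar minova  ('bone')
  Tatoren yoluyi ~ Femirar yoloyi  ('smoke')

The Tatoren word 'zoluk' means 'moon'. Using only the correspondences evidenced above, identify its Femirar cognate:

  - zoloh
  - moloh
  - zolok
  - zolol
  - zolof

vuhek ~ voheh, yoluyi ~ yoloyi — Tatoren u corresponds to Femirar o after a consonant, before a consonant other than r, m, n, p, b, f, v.
vuhek ~ voheh — Tatoren k corresponds to Femirar h word-finally.
Applying these to Tatoren 'zoluk':
  zoluk → zolok   (u→o after a consonant, before a consonant other than r, m, n, p, b, f, v)
  zolok → zoloh   (k→h word-finally)
So the Femirar cognate is 'zoloh'.

zoloh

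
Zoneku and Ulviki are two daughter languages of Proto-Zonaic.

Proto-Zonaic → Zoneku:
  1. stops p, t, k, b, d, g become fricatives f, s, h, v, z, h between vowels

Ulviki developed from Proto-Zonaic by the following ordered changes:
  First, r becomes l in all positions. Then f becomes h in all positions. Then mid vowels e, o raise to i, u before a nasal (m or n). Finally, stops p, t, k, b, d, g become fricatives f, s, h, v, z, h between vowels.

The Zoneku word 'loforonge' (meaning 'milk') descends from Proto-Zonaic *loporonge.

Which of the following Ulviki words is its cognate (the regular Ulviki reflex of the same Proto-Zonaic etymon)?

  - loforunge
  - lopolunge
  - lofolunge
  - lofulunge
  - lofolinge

lofolunge

Ulviki: start from *loporonge.
  rule 1 (unconditioned shift): loporonge → lopolonge
  rule 2: no change — lopolonge
  rule 3 (pre-nasal raising): lopolonge → lopolunge
  rule 4 (intervocalic lenition): lopolunge → lofolunge
  ⇒ Ulviki lofolunge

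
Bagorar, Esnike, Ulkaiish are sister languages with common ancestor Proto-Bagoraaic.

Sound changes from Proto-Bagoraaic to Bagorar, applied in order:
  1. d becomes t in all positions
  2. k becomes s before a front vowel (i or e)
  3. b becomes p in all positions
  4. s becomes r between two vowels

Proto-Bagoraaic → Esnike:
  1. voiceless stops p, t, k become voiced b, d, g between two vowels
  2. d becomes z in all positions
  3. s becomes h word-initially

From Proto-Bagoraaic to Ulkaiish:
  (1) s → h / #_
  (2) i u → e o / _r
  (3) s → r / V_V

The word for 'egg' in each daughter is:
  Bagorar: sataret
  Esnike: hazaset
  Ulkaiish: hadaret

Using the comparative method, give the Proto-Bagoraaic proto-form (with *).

*sadaset

Position 3: Bagorar has t, Esnike has z, Ulkaiish has d. Ulkaiish preserves d here (none of its changes turn any other segment into d), so the proto-segment is *d.
Position 1: Bagorar has s, Esnike has h, Ulkaiish has h. Taking the neighbouring segments as reconstructed: Bagorar s can only go back to *s; Esnike h could go back to *s or *h; Ulkaiish h could go back to *s or *h — the one source consistent with every daughter is *s.
This points to *sadaset. Verify forward in each daughter:
Bagorar: *sadaset > sataset > sataret  (by unconditioned shift, rhotacism)
Esnike: *sadaset
  sadaset (rule 1 does not apply)
  sadaset → sazaset   [unconditioned shift]
  sazaset → hazaset   [debuccalisation]
  giving Esnike hazaset.
Ulkaiish: *sadaset
  sadaset → hadaset   [debuccalisation]
  hadaset (rule 2 does not apply)
  hadaset → hadaret   [rhotacism]
  giving Ulkaiish hadaret.
Only *sadaset yields all of Bagorar sataret, Esnike hazaset, Ulkaiish hadaret.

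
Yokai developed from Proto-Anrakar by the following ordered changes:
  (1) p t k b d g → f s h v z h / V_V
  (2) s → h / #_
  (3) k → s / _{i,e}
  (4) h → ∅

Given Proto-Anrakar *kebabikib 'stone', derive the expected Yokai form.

Yokai: start from *kebabikib.
  rule 1 (intervocalic lenition): kebabikib → kevavihib
  rule 2: no change — kevavihib
  rule 3 (palatalisation): kevavihib → sevavihib
  rule 4 (h-loss): sevavihib → sevaviib
  ⇒ Yokai sevaviib

sevaviib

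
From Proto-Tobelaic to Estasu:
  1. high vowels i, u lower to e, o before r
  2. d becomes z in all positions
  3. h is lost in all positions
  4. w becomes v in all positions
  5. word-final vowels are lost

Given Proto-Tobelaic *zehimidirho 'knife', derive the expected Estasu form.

zeimizer

Estasu: *zehimidirho > zehimiderho > zehimizerho > zeimizero > zeimizer  (by pre-rhotic lowering, unconditioned shift, h-loss, apocope)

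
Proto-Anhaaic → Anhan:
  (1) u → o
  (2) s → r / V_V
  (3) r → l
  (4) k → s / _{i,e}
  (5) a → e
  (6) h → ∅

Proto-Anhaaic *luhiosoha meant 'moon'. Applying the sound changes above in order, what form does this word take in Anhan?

loioloe

Anhan: *luhiosoha > lohiosoha > lohioroha > lohioloha > lohiolohe > loioloe  (by vowel merger, rhotacism, unconditioned shift, vowel merger, h-loss)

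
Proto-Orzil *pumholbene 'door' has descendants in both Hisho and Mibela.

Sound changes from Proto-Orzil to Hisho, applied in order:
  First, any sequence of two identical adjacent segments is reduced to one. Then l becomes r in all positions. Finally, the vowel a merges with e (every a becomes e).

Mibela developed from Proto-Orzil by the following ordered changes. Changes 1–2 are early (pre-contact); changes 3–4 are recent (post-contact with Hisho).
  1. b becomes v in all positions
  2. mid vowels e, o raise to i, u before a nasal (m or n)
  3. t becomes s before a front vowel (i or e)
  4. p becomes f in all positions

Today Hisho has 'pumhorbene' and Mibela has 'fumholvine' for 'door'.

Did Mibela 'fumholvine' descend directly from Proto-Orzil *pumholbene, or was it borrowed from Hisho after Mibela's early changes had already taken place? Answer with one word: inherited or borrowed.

If inherited, *pumholbene would pass through all of Mibela's changes:
Mibela: *pumholbene
  pumholbene → pumholvene   [unconditioned shift]
  pumholvene → pumholvine   [pre-nasal raising]
  pumholvine (rule 3 does not apply)
  pumholvine → fumholvine   [unconditioned shift]
  giving Mibela fumholvine.
If borrowed from Hisho 'pumhorbene' after the early changes, it would undergo only the recent ones:
  rule 3 (palatalisation): no change (pumhorbene)
  rule 4 (unconditioned shift): pumhorbene → fumhorbene
  ⇒ as a loan: fumhorbene
Mibela 'fumholvine' matches the inherited outcome exactly, so it is an inherited cognate, not a loan.

inherited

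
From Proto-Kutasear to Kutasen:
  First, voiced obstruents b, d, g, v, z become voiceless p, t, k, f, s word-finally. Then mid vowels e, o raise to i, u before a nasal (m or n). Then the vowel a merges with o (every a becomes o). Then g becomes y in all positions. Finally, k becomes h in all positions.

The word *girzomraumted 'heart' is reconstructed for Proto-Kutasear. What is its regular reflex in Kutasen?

yirzumroumtet

Kutasen: start from *girzomraumted.
  rule 1 (final devoicing): girzomraumted → girzomraumtet
  rule 2 (pre-nasal raising): girzomraumtet → girzumraumtet
  rule 3 (vowel merger): girzumraumtet → girzumroumtet
  rule 4 (unconditioned shift): girzumroumtet → yirzumroumtet
  rule 5: no change — yirzumroumtet
  ⇒ Kutasen yirzumroumtet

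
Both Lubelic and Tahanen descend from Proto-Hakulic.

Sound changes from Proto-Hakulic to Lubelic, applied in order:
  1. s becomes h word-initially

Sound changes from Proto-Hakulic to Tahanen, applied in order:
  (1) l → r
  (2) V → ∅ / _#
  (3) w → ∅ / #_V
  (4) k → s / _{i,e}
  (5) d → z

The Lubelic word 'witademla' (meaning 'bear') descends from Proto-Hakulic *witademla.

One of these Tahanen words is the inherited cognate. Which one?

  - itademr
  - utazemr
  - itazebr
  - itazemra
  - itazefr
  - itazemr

Tahanen: *witademla
  witademla → witademra   [unconditioned shift]
  witademra → witademr   [apocope]
  witademr → itademr   [glide loss]
  itademr (rule 4 does not apply)
  itademr → itazemr   [unconditioned shift]
  giving Tahanen itazemr.

itazemr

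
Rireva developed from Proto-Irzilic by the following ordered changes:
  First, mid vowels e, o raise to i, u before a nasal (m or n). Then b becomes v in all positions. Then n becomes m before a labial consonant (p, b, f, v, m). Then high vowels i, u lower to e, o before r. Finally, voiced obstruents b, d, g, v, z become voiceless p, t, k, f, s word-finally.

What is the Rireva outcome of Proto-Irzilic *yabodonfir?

yavodumfer

Rireva: *yabodonfir > yabodunfir > yavodunfir > yavodumfir > yavodumfer  (by pre-nasal raising, unconditioned shift, nasal place assimilation, pre-rhotic lowering)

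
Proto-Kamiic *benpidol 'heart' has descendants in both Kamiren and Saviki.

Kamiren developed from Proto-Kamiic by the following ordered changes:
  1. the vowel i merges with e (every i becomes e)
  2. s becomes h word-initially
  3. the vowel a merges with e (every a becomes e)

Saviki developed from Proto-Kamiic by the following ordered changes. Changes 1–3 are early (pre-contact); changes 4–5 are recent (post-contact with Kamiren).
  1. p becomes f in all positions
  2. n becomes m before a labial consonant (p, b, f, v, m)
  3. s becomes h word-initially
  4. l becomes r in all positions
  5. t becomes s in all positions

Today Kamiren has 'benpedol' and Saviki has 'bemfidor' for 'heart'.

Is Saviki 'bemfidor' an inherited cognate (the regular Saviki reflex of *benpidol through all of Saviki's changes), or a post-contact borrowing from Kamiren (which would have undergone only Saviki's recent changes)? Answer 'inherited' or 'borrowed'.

If inherited, *benpidol would pass through all of Saviki's changes:
Saviki: *benpidol
  benpidol → benfidol   [unconditioned shift]
  benfidol → bemfidol   [nasal place assimilation]
  bemfidol (rule 3 does not apply)
  bemfidol → bemfidor   [unconditioned shift]
  bemfidor (rule 5 does not apply)
  giving Saviki bemfidor.
If borrowed from Kamiren 'benpedol' after the early changes, it would undergo only the recent ones:
  rule 4 (unconditioned shift): benpedol → benpedor
  rule 5 (unconditioned shift): no change (benpedor)
  ⇒ as a loan: benpedor
Saviki 'bemfidor' matches the inherited outcome exactly, so it is an inherited cognate, not a loan.

inherited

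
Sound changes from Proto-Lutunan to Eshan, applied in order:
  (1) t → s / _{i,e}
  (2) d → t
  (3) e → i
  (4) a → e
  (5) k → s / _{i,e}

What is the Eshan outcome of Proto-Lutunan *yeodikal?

Eshan: *yeodikal > yeotikal > yiotikal > yiotikel > yiotisel  (by unconditioned shift, vowel merger, vowel merger, palatalisation)

yiotisel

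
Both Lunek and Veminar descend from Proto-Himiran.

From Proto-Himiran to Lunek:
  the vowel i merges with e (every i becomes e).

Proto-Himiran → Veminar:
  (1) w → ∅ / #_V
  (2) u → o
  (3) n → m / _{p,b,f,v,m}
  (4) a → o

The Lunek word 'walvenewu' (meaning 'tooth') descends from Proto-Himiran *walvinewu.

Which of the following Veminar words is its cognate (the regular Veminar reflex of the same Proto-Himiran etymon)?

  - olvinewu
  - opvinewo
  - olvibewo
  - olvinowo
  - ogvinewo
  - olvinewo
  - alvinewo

Veminar: *walvinewu
  walvinewu → alvinewu   [glide loss]
  alvinewu → alvinewo   [vowel merger]
  alvinewo (rule 3 does not apply)
  alvinewo → olvinewo   [vowel merger]
  giving Veminar olvinewo.

olvinewo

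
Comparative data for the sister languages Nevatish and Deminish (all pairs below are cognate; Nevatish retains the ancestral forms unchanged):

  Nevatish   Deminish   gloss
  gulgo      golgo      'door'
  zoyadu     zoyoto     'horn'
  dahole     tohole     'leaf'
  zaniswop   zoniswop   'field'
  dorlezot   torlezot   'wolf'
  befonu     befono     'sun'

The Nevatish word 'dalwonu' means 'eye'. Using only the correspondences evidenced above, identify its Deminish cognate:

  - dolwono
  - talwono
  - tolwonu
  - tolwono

tolwono

dahole ~ tohole — Nevatish d corresponds to Deminish t word-initially before a back vowel.
zoyadu ~ zoyoto, dahole ~ tohole — Nevatish a corresponds to Deminish o after a consonant, before a consonant other than r, m, n, p, b, f, v.
zoyadu ~ zoyoto, befonu ~ befono — Nevatish u corresponds to Deminish o word-finally.
Applying these to Nevatish 'dalwonu':
  dalwonu → talwonu   (d→t word-initially before a back vowel)
  talwonu → tolwonu   (a→o after a consonant, before a consonant other than r, m, n, p, b, f, v)
  tolwonu → tolwono   (u→o word-finally)
So the Deminish cognate is 'tolwono'.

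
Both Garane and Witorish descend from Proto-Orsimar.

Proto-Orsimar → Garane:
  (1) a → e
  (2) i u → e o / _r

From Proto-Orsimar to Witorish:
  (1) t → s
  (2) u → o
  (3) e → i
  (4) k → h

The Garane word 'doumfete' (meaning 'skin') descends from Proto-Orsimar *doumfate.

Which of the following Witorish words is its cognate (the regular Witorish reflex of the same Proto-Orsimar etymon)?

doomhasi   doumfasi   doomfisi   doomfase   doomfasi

doomfasi

Witorish: start from *doumfate.
  rule 1 (unconditioned shift): doumfate → doumfase
  rule 2 (vowel merger): doumfase → doomfase
  rule 3 (vowel merger): doomfase → doomfasi
  rule 4: no change — doomfasi
  ⇒ Witorish doomfasi
Among the options, 'doomfasi' alone shows every Witorish change applied in order.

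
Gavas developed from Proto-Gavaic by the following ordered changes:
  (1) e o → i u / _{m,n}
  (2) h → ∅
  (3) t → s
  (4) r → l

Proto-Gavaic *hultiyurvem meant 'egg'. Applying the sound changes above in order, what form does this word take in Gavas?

Gavas: *hultiyurvem > hultiyurvim > ultiyurvim > ulsiyurvim > ulsiyulvim  (by pre-nasal raising, h-loss, unconditioned shift, unconditioned shift)

ulsiyulvim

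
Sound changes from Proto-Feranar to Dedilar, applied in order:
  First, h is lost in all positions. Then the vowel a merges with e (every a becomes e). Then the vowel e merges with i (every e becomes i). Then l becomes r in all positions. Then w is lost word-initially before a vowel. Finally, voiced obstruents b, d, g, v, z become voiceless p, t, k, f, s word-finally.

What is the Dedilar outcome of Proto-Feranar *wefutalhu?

ifutiru

Dedilar: *wefutalhu
  wefutalhu → wefutalu   [h-loss]
  wefutalu → wefutelu   [vowel merger]
  wefutelu → wifutilu   [vowel merger]
  wifutilu → wifutiru   [unconditioned shift]
  wifutiru → ifutiru   [glide loss]
  ifutiru (rule 6 does not apply)
  giving Dedilar ifutiru.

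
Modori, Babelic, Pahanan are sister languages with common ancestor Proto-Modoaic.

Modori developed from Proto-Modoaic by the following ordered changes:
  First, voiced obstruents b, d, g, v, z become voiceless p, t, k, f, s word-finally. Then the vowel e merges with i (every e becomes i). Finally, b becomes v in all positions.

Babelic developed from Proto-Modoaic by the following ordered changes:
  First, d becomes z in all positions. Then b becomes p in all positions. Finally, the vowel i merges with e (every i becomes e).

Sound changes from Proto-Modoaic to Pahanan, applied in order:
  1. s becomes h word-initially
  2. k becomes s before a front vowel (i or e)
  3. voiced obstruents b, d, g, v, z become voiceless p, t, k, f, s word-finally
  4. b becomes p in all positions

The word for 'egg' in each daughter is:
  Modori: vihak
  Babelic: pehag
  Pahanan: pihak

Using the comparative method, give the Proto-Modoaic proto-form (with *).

Position 1: Modori has v, Babelic has p, Pahanan has p. Taking the neighbouring segments as reconstructed: Modori v could go back to *b or *v; Babelic p could go back to *p or *b; Pahanan p could go back to *p or *b — the one source consistent with every daughter is *b.
Position 2: Modori has i, Babelic has e, Pahanan has i. Pahanan preserves i here (none of its changes turn any other segment into i), so the proto-segment is *i.
Position 5: Modori has k, Babelic has g, Pahanan has k. Babelic preserves g here (none of its changes turn any other segment into g), so the proto-segment is *g.
Verify the candidate proto-form against each daughter:
Modori: *bihag > bihak > vihak  (by final devoicing, unconditioned shift)
Babelic: *bihag > pihag > pehag  (by unconditioned shift, vowel merger)
Pahanan: *bihag
  bihag (rule 1 does not apply)
  bihag (rule 2 does not apply)
  bihag → bihak   [final devoicing]
  bihak → pihak   [unconditioned shift]
  giving Pahanan pihak.
Only *bihag yields all of Modori vihak, Babelic pehag, Pahanan pihak.

*bihag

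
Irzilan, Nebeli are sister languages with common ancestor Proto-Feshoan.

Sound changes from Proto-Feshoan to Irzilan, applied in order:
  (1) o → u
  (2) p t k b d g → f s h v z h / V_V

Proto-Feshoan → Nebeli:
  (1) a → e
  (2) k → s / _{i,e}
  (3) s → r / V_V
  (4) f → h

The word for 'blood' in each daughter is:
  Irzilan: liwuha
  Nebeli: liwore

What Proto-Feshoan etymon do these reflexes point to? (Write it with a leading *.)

*liwoka

Position 4: Irzilan has u, Nebeli has o. Nebeli preserves o here (none of its changes turn any other segment into o), so the proto-segment is *o.
Position 6: Irzilan has a, Nebeli has e. Irzilan preserves a here (none of its changes turn any other segment into a), so the proto-segment is *a.
Continuing position by position gives *liwoka; check it forward:
Irzilan: start from *liwoka.
  rule 1 (vowel merger): liwoka → liwuka
  rule 2 (intervocalic lenition): liwuka → liwuha
  ⇒ Irzilan liwuha
Nebeli: *liwoka
  liwoka → liwoke   [vowel merger]
  liwoke → liwose   [palatalisation]
  liwose → liwore   [rhotacism]
  liwore (rule 4 does not apply)
  giving Nebeli liwore.
No other proto-form is consistent with every reflex, so the reconstruction is *liwoka.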